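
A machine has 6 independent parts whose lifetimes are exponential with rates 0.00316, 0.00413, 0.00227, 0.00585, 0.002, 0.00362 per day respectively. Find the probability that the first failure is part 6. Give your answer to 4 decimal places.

0.1721

The time to first failure is exponential with rate Σλ = 0.00316 + 0.00413 + 0.00227 + 0.00585 + 0.002 + 0.00362 = 0.02103.
P(part 6 first) = λ_6/Σλ = 0.00362/0.02103 ≈ 0.1721.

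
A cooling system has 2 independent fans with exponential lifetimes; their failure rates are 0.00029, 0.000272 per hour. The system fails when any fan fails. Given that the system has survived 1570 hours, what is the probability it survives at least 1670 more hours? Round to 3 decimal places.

0.391

Time to first failure ~ Exp(Σλ) with Σλ = 0.000562.
By memorylessness, P(T > 1570+1670 | T > 1570) = P(T > 1670) = e^(−0.000562·1670) ≈ 0.391.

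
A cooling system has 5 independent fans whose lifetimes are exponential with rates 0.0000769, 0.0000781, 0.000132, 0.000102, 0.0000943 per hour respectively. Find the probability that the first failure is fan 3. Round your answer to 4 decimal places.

0.2731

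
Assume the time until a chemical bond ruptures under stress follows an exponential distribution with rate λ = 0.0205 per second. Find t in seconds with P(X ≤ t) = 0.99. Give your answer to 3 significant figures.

225

Set 1 − e^(−λt) = 0.99, so t = −ln(0.01)/λ = 4.6052/0.0205 ≈ 224.642 seconds.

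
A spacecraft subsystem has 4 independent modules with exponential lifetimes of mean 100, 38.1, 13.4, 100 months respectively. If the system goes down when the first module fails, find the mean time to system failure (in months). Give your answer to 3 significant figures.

8.27

The first failure time is exponential with rate Σλ_i = 1/100 + 1/38.1 + 1/13.4 + 1/100 = 0.120874 per month.
E[min] = 1/Σλ = 1/0.120874 = 8.27311 months.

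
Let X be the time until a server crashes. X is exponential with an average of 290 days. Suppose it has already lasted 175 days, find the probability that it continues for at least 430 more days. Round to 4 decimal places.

The rate is λ = 1/290 = 0.00344828 per day.
The exponential is memoryless, so the remaining time is again Exp(λ): the condition X > 175 is irrelevant.
P(X > 430) = e^(−1.4828) ≈ 0.2270.

0.2270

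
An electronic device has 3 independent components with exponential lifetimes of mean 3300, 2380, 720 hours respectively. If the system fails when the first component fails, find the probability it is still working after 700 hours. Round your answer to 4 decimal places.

0.2280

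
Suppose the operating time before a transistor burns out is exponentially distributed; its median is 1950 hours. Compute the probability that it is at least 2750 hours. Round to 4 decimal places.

For an exponential, median = ln(2)/λ, so λ = ln 2 / 1950 = 0.00035546 per hour.
P(X > 2750) = e^(−λ·2750) = e^(−0.97752) ≈ 0.3762.

0.3762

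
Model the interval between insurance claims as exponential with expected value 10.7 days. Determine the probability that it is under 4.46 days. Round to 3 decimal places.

0.341

The rate is λ = 1/10.7 = 0.0934579 per day.
P(X ≤ 4.46) = 1 − e^(−λ·4.46) = 1 − e^(−0.41682) ≈ 0.341.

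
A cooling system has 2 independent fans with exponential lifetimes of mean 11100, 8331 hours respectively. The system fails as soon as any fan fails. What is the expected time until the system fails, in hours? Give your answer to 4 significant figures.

4759

The first failure time is exponential with rate Σλ_i = 1/11100 + 1/8331 = 0.000210124 per hour.
E[min] = 1/Σλ = 1/0.000210124 = 4759.1 hours.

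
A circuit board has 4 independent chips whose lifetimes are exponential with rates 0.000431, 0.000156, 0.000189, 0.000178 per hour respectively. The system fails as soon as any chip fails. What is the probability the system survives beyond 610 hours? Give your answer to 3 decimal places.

0.559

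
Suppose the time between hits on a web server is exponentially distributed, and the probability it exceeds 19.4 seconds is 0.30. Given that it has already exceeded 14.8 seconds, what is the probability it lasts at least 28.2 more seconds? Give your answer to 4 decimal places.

From e^(−λ·19.4) = 0.30, λ = −ln(0.30)/19.4 = 0.0620605.
Memoryless: P(X > 14.8+28.2 | X > 14.8) = P(X > 28.2) = e^(−0.0620605·28.2) ≈ 0.1738.

0.1738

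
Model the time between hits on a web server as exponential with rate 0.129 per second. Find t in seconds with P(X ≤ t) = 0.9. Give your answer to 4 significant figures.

Set 1 − e^(−λt) = 0.9, so t = −ln(0.1)/λ = 2.3026/0.129 ≈ 17.8495 seconds.

17.85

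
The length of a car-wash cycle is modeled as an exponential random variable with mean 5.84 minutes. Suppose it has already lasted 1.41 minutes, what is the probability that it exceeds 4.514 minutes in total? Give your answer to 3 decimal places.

The rate is λ = 1/5.84 = 0.171233 per minute.
P(X > s+t | X > s) = e^(−λ(s+t))/e^(−λs) = e^(−λt), independent of s = 1.41.
P(X > 3.104) = e^(−0.53151) ≈ 0.588.

0.588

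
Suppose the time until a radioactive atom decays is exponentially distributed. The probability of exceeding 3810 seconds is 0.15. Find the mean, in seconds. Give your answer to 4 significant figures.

e^(−λ·3810) = 0.15 ⇒ λ = −ln(0.15)/3810 = 0.000497932.
Mean = 1/λ = 2008.31 seconds.

2008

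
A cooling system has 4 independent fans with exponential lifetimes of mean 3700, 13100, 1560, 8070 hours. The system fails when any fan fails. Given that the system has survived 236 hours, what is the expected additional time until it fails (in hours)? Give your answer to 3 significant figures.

900

First-failure rate Σλ = 1/3700 + 1/13100 + 1/1560 + 1/8070 = 0.00111155.
By memorylessness the expected residual is 1/Σλ = 899.647 hours, regardless of the 236 already elapsed.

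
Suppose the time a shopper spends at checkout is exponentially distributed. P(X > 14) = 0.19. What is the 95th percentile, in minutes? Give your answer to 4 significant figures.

25.25

e^(−λ·14) = 0.19 ⇒ λ = −ln(0.19)/14 = 0.118624.
95th percentile: 1 − e^(−λt) = 0.95, t = −ln(0.05)/λ = 25.2541 minutes.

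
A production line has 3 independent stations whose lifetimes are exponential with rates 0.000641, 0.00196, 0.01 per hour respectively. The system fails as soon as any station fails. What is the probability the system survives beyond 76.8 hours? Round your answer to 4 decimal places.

0.3799

The time to first failure is exponential with rate Σλ = 0.000641 + 0.00196 + 0.01 = 0.012601.
P(min > 76.8) = e^(−0.012601·76.8) = e^(−0.96776) ≈ 0.3799.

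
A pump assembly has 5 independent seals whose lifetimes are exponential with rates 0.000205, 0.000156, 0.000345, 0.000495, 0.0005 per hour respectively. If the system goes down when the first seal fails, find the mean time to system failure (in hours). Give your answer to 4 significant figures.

587.9

The time to first failure is exponential with rate Σλ = 0.000205 + 0.000156 + 0.000345 + 0.000495 + 0.0005 = 0.001701.
E[min] = 1/Σλ = 1/0.001701 = 587.889 hours.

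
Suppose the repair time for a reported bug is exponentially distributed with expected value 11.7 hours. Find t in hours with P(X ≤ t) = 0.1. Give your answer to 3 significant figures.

1.23

The rate is λ = 1/11.7 = 0.0854701 per hour.
Set 1 − e^(−λt) = 0.1, so t = −ln(0.9)/λ = 0.10536/0.0854701 ≈ 1.23272 hours.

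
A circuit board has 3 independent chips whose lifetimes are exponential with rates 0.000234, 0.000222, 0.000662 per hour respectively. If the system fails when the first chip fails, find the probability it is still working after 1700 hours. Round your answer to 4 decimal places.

0.1495

The time to first failure is exponential with rate Σλ = 0.000234 + 0.000222 + 0.000662 = 0.001118.
P(min > 1700) = e^(−0.001118·1700) = e^(−1.9006) ≈ 0.1495.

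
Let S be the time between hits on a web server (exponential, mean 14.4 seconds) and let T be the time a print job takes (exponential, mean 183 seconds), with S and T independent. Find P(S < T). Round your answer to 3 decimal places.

λ_1 = 1/14.4 = 0.0694444, λ_2 = 1/183 = 0.00546448.
For independent exponentials, P(S < T) = λ_1/(λ_1+λ_2) = 0.0694444/0.0749089 ≈ 0.927.

0.927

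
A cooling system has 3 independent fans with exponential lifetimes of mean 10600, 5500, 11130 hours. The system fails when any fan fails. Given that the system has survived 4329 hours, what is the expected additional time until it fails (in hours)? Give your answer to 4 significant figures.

First-failure rate Σλ = 1/10600 + 1/5500 + 1/11130 = 0.000366005.
By memorylessness the expected residual is 1/Σλ = 2732.2 hours, regardless of the 4329 already elapsed.

2732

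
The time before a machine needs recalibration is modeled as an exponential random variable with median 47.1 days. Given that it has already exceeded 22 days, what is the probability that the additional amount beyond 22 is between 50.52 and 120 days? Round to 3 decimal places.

0.304

For an exponential, median = ln(2)/λ, so λ = ln 2 / 47.1 = 0.0147165 per day.
Memoryless: the residual past 22 is again Exp(λ).
P(50.52 < residual < 120) = e^(−λ·50.52) − e^(−λ·120) = 0.47546 − 0.17102 ≈ 0.304.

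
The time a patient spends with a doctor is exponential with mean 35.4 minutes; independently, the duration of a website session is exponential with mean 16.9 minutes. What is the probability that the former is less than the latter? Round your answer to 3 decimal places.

0.323

λ_1 = 1/35.4 = 0.0282486, λ_2 = 1/16.9 = 0.0591716.
For independent exponentials, P(the former < the latter) = λ_1/(λ_1+λ_2) = 0.0282486/0.0874202 ≈ 0.323.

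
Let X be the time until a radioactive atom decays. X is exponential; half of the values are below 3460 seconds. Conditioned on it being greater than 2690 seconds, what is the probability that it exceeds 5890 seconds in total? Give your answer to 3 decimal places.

For an exponential, median = ln(2)/λ, so λ = ln 2 / 3460 = 0.000200332 per second.
By the memoryless property, P(X > 2690+3200 | X > 2690) = P(X > 3200).
P(X > 3200) = e^(−0.64106) ≈ 0.527.

0.527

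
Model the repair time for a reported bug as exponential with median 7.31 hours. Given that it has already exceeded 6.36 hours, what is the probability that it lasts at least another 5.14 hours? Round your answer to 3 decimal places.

0.614

For an exponential, median = ln(2)/λ, so λ = ln 2 / 7.31 = 0.0948218 per hour.
P(X > s+t | X > s) = e^(−λ(s+t))/e^(−λs) = e^(−λt), independent of s = 6.36.
P(X > 5.14) = e^(−0.48738) ≈ 0.614.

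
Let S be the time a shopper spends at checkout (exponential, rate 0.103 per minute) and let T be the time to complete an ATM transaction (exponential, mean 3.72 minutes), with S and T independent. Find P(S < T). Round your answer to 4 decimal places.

0.2770

λ_1 = 0.103, λ_2 = 1/3.72 = 0.268817.
For independent exponentials, P(S < T) = λ_1/(λ_1+λ_2) = 0.103/0.371817 ≈ 0.2770.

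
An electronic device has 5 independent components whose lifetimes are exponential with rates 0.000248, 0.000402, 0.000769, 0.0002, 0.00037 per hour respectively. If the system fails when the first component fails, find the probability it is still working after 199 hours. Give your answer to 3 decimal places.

0.673

The time to first failure is exponential with rate Σλ = 0.000248 + 0.000402 + 0.000769 + 0.0002 + 0.00037 = 0.001989.
P(min > 199) = e^(−0.001989·199) = e^(−0.39581) ≈ 0.673.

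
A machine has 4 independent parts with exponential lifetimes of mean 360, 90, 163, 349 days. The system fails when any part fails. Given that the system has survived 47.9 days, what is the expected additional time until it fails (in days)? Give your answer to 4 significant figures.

43.69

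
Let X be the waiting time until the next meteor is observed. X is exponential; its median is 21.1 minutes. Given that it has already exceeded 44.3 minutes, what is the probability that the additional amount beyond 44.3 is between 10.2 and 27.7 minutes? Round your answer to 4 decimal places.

For an exponential, median = ln(2)/λ, so λ = ln 2 / 21.1 = 0.0328506 per minute.
Memoryless: the residual past 44.3 is again Exp(λ).
P(10.2 < residual < 27.7) = e^(−λ·10.2) − e^(−λ·27.7) = 0.71528 − 0.40254 ≈ 0.3127.

0.3127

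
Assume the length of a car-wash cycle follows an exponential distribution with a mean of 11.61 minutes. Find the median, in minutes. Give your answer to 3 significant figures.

8.05

The rate is λ = 1/11.61 = 0.0861326 per minute.
Set 1 − e^(−λt) = 0.5, so t = −ln(0.5)/λ = 0.69315/0.0861326 ≈ 8.04744 minutes.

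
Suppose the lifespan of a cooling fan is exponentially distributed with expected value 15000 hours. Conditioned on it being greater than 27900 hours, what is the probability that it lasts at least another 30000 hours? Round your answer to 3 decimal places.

0.135

The rate is λ = 1/15000 = 0.0000666667 per hour.
By the memoryless property, P(X > 27900+30000 | X > 27900) = P(X > 30000).
P(X > 30000) = e^(−2) ≈ 0.135.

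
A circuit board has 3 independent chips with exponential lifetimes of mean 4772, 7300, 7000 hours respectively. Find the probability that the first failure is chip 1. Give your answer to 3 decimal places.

Rates: λ_i = 1/mean_i → 0.000209556, 0.000136986, 0.000142857; Σλ = 0.000489399.
P(chip 1 first) = λ_1/Σλ = 0.000209556/0.000489399 ≈ 0.428.

0.428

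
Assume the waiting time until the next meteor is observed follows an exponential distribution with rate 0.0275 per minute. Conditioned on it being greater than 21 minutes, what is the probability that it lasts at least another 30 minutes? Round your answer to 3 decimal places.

The exponential is memoryless, so the remaining time is again Exp(λ): the condition X > 21 is irrelevant.
P(X > 30) = e^(−0.825) ≈ 0.438.

0.438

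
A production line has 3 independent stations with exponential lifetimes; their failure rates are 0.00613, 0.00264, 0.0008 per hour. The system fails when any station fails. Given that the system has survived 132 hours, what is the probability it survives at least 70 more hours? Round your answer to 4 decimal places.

0.5118

Time to first failure ~ Exp(Σλ) with Σλ = 0.00957.
By memorylessness, P(T > 132+70 | T > 132) = P(T > 70) = e^(−0.00957·70) ≈ 0.5118.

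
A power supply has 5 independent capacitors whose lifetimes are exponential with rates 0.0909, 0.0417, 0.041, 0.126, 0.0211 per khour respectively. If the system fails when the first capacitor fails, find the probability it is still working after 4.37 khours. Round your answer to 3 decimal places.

0.246

The time to first failure is exponential with rate Σλ = 0.0909 + 0.0417 + 0.041 + 0.126 + 0.0211 = 0.3207.
P(min > 4.37) = e^(−0.3207·4.37) = e^(−1.4015) ≈ 0.246.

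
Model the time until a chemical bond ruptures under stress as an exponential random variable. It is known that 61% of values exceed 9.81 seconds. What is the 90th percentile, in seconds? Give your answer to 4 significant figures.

45.70

e^(−λ·9.81) = 0.61 ⇒ λ = −ln(0.61)/9.81 = 0.050387.
90th percentile: 1 − e^(−λt) = 0.9, t = −ln(0.1)/λ = 45.698 seconds.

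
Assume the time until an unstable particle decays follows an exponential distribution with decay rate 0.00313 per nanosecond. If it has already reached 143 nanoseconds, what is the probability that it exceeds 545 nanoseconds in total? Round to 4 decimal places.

The exponential is memoryless, so the remaining time is again Exp(λ): the condition X > 143 is irrelevant.
P(X > 402) = e^(−1.2583) ≈ 0.2841.

0.2841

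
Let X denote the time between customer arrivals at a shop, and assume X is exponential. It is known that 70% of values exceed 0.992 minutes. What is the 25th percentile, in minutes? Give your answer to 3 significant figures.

e^(−λ·0.992) = 0.70 ⇒ λ = −ln(0.70)/0.992 = 0.359551.
25th percentile: 1 − e^(−λt) = 0.25, t = −ln(0.75)/λ = 0.800114 minutes.

0.800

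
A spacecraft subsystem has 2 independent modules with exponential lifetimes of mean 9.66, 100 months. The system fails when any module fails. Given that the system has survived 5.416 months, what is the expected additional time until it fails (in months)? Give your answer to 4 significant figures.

First-failure rate Σλ = 1/9.66 + 1/100 = 0.11352.
By memorylessness the expected residual is 1/Σλ = 8.80905 months, regardless of the 5.416 already elapsed.

8.809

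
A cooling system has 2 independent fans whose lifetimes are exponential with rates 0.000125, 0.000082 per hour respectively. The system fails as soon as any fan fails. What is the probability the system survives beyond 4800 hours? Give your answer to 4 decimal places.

The time to first failure is exponential with rate Σλ = 0.000125 + 0.000082 = 0.000207.
P(min > 4800) = e^(−0.000207·4800) = e^(−0.9936) ≈ 0.3702.

0.3702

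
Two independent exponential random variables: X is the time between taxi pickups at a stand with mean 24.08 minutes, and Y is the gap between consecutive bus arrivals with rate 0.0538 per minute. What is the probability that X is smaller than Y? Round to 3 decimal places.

λ_1 = 1/24.08 = 0.0415282, λ_2 = 0.0538.
For independent exponentials, P(X < Y) = λ_1/(λ_1+λ_2) = 0.0415282/0.0953282 ≈ 0.436.

0.436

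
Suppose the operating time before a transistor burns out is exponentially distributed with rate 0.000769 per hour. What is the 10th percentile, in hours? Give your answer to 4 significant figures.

137.0

Set 1 − e^(−λt) = 0.1, so t = −ln(0.9)/λ = 0.10536/0.000769 ≈ 137.01 hours.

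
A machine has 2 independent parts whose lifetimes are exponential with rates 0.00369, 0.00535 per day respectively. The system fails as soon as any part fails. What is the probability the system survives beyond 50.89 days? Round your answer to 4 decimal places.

0.6313

The time to first failure is exponential with rate Σλ = 0.00369 + 0.00535 = 0.00904.
P(min > 50.89) = e^(−0.00904·50.89) = e^(−0.46005) ≈ 0.6313.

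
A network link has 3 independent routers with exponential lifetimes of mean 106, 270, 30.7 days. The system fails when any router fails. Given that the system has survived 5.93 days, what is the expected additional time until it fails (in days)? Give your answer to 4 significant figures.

21.88

First-failure rate Σλ = 1/106 + 1/270 + 1/30.7 = 0.045711.
By memorylessness the expected residual is 1/Σλ = 21.8766 days, regardless of the 5.93 already elapsed.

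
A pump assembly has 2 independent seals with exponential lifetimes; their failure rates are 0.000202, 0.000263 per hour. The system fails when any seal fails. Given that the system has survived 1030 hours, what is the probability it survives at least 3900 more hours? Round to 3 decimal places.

0.163

Time to first failure ~ Exp(Σλ) with Σλ = 0.000465.
By memorylessness, P(T > 1030+3900 | T > 1030) = P(T > 3900) = e^(−0.000465·3900) ≈ 0.163.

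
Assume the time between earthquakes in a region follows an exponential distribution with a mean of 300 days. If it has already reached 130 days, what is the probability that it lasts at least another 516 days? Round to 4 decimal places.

The rate is λ = 1/300 = 0.00333333 per day.
The exponential is memoryless, so the remaining time is again Exp(λ): the condition X > 130 is irrelevant.
P(X > 516) = e^(−1.72) ≈ 0.1791.

0.1791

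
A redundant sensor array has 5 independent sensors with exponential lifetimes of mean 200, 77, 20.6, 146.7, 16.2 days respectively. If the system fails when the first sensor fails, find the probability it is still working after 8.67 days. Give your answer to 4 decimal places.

The first failure time is exponential with rate Σλ_i = 1/200 + 1/77 + 1/20.6 + 1/146.7 + 1/16.2 = 0.135076 per day.
P(min > 8.67) = e^(−0.135076·8.67) = e^(−1.1711) ≈ 0.3100.

0.3100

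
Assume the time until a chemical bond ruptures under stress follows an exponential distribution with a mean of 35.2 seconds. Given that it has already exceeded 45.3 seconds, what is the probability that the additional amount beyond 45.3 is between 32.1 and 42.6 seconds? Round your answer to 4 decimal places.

The rate is λ = 1/35.2 = 0.0284091 per second.
Memoryless: the residual past 45.3 is again Exp(λ).
P(32.1 < residual < 42.6) = e^(−λ·32.1) − e^(−λ·42.6) = 0.40175 − 0.29813 ≈ 0.1036.

0.1036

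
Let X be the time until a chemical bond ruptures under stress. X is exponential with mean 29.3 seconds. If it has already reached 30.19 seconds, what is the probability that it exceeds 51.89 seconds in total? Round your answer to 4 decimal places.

The rate is λ = 1/29.3 = 0.0341297 per second.
P(X > s+t | X > s) = e^(−λ(s+t))/e^(−λs) = e^(−λt), independent of s = 30.19.
P(X > 21.7) = e^(−0.74061) ≈ 0.4768.

0.4768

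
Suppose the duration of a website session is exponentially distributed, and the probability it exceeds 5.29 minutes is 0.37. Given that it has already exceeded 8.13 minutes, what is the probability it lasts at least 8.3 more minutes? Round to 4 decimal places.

From e^(−λ·5.29) = 0.37, λ = −ln(0.37)/5.29 = 0.187949.
Memoryless: P(X > 8.13+8.3 | X > 8.13) = P(X > 8.3) = e^(−0.187949·8.3) ≈ 0.2101.

0.2101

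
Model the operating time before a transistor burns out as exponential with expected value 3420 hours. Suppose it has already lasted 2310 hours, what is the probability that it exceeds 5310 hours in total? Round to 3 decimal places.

0.416

The rate is λ = 1/3420 = 0.000292398 per hour.
P(X > s+t | X > s) = e^(−λ(s+t))/e^(−λs) = e^(−λt), independent of s = 2310.
P(X > 3000) = e^(−0.87719) ≈ 0.416.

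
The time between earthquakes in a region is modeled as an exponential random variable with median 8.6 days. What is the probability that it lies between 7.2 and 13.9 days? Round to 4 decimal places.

0.2335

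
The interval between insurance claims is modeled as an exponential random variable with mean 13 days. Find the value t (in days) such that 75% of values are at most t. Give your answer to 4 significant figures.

18.02

The rate is λ = 1/13 = 0.0769231 per day.
Set 1 − e^(−λt) = 0.75, so t = −ln(0.25)/λ = 1.3863/0.0769231 ≈ 18.0218 days.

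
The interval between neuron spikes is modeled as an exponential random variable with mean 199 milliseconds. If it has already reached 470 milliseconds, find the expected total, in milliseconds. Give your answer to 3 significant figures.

The rate is λ = 1/199 = 0.00502513 per millisecond.
By memorylessness, E[X | X > 470] = 470 + 1/λ = 470 + 199 = 669 milliseconds.

669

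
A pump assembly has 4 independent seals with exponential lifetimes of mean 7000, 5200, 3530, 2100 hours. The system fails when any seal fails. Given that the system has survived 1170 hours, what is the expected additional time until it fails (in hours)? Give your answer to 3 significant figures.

914

First-failure rate Σλ = 1/7000 + 1/5200 + 1/3530 + 1/2100 = 0.00109464.
By memorylessness the expected residual is 1/Σλ = 913.541 hours, regardless of the 1170 already elapsed.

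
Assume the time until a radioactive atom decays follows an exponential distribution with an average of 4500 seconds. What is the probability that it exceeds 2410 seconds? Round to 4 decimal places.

0.5853

The rate is λ = 1/4500 = 0.000222222 per second.
P(X > 2410) = e^(−λ·2410) = e^(−0.53556) ≈ 0.5853.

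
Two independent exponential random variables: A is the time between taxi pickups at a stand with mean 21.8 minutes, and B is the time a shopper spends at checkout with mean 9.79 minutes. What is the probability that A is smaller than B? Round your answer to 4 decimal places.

λ_1 = 1/21.8 = 0.0458716, λ_2 = 1/9.79 = 0.102145.
For independent exponentials, P(A < B) = λ_1/(λ_1+λ_2) = 0.0458716/0.148017 ≈ 0.3099.

0.3099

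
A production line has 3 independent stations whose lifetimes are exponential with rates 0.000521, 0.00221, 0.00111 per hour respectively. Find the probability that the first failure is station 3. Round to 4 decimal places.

The time to first failure is exponential with rate Σλ = 0.000521 + 0.00221 + 0.00111 = 0.003841.
P(station 3 first) = λ_3/Σλ = 0.00111/0.003841 ≈ 0.2890.

0.2890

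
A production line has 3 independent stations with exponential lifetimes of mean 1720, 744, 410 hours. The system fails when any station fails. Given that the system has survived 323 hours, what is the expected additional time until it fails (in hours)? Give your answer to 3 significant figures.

229

First-failure rate Σλ = 1/1720 + 1/744 + 1/410 = 0.00436451.
By memorylessness the expected residual is 1/Σλ = 229.121 hours, regardless of the 323 already elapsed.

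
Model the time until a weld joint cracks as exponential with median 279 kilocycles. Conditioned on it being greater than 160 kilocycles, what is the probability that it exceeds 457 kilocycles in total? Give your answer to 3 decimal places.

0.478

For an exponential, median = ln(2)/λ, so λ = ln 2 / 279 = 0.0024844 per kilocycle.
The exponential is memoryless, so the remaining time is again Exp(λ): the condition X > 160 is irrelevant.
P(X > 297) = e^(−0.73787) ≈ 0.478.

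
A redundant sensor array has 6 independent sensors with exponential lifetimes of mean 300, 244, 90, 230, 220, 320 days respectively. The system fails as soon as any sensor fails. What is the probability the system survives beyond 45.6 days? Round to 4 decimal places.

0.2482

The first failure time is exponential with rate Σλ_i = 1/300 + 1/244 + 1/90 + 1/230 + 1/220 + 1/320 = 0.0305611 per day.
P(min > 45.6) = e^(−0.0305611·45.6) = e^(−1.3936) ≈ 0.2482.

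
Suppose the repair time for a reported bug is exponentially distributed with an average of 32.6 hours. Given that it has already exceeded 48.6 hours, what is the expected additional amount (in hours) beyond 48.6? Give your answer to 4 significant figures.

The rate is λ = 1/32.6 = 0.0306748 per hour.
By memorylessness, the remaining amount past any threshold is again Exp(λ) with mean 1/λ = 32.6 hours.

32.60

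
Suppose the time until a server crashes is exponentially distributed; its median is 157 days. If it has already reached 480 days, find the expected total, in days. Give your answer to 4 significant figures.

706.5

For an exponential, median = ln(2)/λ, so λ = ln 2 / 157 = 0.00441495 per day.
By memorylessness, E[X | X > 480] = 480 + 1/λ = 480 + 226.503 = 706.503 days.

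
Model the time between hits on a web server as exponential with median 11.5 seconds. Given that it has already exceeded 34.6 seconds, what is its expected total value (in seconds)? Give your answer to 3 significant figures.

51.2

For an exponential, median = ln(2)/λ, so λ = ln 2 / 11.5 = 0.0602737 per second.
By memorylessness, E[X | X > 34.6] = 34.6 + 1/λ = 34.6 + 16.591 = 51.191 seconds.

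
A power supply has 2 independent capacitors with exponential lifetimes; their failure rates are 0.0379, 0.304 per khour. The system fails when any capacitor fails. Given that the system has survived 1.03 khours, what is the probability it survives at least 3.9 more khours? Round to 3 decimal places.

0.264

Time to first failure ~ Exp(Σλ) with Σλ = 0.3419.
By memorylessness, P(T > 1.03+3.9 | T > 1.03) = P(T > 3.9) = e^(−0.3419·3.9) ≈ 0.264.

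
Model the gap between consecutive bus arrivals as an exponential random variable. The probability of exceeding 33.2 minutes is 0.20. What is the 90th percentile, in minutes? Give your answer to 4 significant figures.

47.50

e^(−λ·33.2) = 0.20 ⇒ λ = −ln(0.20)/33.2 = 0.048477.
90th percentile: 1 − e^(−λt) = 0.9, t = −ln(0.1)/λ = 47.4985 minutes.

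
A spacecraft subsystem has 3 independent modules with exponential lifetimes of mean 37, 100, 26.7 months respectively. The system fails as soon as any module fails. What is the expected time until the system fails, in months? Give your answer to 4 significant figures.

The first failure time is exponential with rate Σλ_i = 1/37 + 1/100 + 1/26.7 = 0.0744802 per month.
E[min] = 1/Σλ = 1/0.0744802 = 13.4264 months.

13.43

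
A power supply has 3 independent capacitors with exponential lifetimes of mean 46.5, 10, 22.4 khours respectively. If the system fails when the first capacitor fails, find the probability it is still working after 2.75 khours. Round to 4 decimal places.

0.6332

The first failure time is exponential with rate Σλ_i = 1/46.5 + 1/10 + 1/22.4 = 0.166148 per khour.
P(min > 2.75) = e^(−0.166148·2.75) = e^(−0.45691) ≈ 0.6332.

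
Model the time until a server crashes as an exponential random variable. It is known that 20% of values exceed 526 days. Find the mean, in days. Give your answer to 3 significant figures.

e^(−λ·526) = 0.20 ⇒ λ = −ln(0.20)/526 = 0.00305977.
Mean = 1/λ = 326.822 days.

327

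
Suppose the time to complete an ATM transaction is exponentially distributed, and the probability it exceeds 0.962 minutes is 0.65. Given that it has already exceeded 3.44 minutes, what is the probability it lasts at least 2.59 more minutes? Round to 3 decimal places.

0.314

From e^(−λ·0.962) = 0.65, λ = −ln(0.65)/0.962 = 0.447799.
Memoryless: P(X > 3.44+2.59 | X > 3.44) = P(X > 2.59) = e^(−0.447799·2.59) ≈ 0.314.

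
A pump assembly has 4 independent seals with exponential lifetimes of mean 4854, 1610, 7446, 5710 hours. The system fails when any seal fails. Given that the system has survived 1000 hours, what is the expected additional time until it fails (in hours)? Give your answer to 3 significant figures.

First-failure rate Σλ = 1/4854 + 1/1610 + 1/7446 + 1/5710 = 0.00113657.
By memorylessness the expected residual is 1/Σλ = 879.844 hours, regardless of the 1000 already elapsed.

880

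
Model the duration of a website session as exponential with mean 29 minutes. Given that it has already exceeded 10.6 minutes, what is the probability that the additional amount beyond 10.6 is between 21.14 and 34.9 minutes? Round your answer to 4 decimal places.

The rate is λ = 1/29 = 0.0344828 per minute.
Memoryless: the residual past 10.6 is again Exp(λ).
P(21.14 < residual < 34.9) = e^(−λ·21.14) − e^(−λ·34.9) = 0.48241 − 0.30016 ≈ 0.1823.

0.1823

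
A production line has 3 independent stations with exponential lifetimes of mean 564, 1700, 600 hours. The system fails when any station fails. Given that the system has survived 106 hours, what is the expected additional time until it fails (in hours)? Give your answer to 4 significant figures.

248.3

First-failure rate Σλ = 1/564 + 1/1700 + 1/600 = 0.00402795.
By memorylessness the expected residual is 1/Σλ = 248.265 hours, regardless of the 106 already elapsed.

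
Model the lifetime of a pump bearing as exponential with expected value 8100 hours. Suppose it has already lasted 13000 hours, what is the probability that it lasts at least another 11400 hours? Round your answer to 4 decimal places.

0.2448

The rate is λ = 1/8100 = 0.000123457 per hour.
By the memoryless property, P(X > 13000+11400 | X > 13000) = P(X > 11400).
P(X > 11400) = e^(−1.4074) ≈ 0.2448.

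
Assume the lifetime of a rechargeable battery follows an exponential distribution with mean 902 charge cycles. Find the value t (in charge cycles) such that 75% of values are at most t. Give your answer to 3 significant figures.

The rate is λ = 1/902 = 0.00110865 per charge cycle.
Set 1 − e^(−λt) = 0.75, so t = −ln(0.25)/λ = 1.3863/0.00110865 ≈ 1250.44 charge cycles.

1250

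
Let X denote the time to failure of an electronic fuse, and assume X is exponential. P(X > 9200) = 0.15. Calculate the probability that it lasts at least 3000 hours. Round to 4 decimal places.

0.5387

e^(−λ·9200) = 0.15 ⇒ λ = −ln(0.15)/9200 = 0.000206209.
P(X > 3000) = e^(−0.000206209·3000) = e^(−0.61863) ≈ 0.5387.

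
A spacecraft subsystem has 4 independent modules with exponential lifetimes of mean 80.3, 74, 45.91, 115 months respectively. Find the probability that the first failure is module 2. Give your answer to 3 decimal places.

Rates: λ_i = 1/mean_i → 0.0124533, 0.0135135, 0.0217817, 0.00869565; Σλ = 0.0564442.
P(module 2 first) = λ_2/Σλ = 0.0135135/0.0564442 ≈ 0.239.

0.239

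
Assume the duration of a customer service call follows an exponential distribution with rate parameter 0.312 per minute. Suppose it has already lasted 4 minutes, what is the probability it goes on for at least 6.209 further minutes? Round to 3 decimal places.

P(X > s+t | X > s) = e^(−λ(s+t))/e^(−λs) = e^(−λt), independent of s = 4.
P(X > 6.209) = e^(−1.9372) ≈ 0.144.

0.144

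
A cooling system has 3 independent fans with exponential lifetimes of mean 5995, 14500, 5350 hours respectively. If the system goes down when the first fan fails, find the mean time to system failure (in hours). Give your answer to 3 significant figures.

2370

The first failure time is exponential with rate Σλ_i = 1/5995 + 1/14500 + 1/5350 = 0.000422687 per hour.
E[min] = 1/Σλ = 1/0.000422687 = 2365.82 hours.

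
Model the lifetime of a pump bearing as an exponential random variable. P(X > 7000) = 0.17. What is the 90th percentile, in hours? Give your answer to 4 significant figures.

9096

e^(−λ·7000) = 0.17 ⇒ λ = −ln(0.17)/7000 = 0.000253137.
90th percentile: 1 − e^(−λt) = 0.9, t = −ln(0.1)/λ = 9096.21 hours.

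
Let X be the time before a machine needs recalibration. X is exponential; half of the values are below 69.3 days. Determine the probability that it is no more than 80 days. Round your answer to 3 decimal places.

0.551

For an exponential, median = ln(2)/λ, so λ = ln 2 / 69.3 = 0.0100021 per day.
P(X ≤ 80) = 1 − e^(−λ·80) = 1 − e^(−0.80017) ≈ 0.551.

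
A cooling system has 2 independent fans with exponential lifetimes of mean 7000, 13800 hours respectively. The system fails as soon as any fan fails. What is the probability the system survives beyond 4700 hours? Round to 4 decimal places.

The first failure time is exponential with rate Σλ_i = 1/7000 + 1/13800 = 0.000215321 per hour.
P(min > 4700) = e^(−0.000215321·4700) = e^(−1.012) ≈ 0.3635.

0.3635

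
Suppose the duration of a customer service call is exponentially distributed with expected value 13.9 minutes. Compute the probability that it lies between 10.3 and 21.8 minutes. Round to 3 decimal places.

0.268

The rate is λ = 1/13.9 = 0.0719424 per minute.
P(10.3 < X < 21.8) = e^(−λ·10.3) − e^(−λ·21.8) = 0.47663 − 0.20839 ≈ 0.268.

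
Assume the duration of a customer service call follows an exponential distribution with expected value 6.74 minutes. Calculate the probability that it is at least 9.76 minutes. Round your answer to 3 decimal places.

0.235

The rate is λ = 1/6.74 = 0.148368 per minute.
P(X > 9.76) = e^(−λ·9.76) = e^(−1.4481) ≈ 0.235.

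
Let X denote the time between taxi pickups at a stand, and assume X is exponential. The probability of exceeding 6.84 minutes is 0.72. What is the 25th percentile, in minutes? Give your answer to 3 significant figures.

5.99

e^(−λ·6.84) = 0.72 ⇒ λ = −ln(0.72)/6.84 = 0.0480269.
25th percentile: 1 − e^(−λt) = 0.25, t = −ln(0.75)/λ = 5.99002 minutes.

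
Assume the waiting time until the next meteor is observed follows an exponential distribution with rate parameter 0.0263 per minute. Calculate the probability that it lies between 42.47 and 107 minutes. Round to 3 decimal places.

P(42.47 < X < 107) = e^(−λ·42.47) − e^(−λ·107) = 0.32727 − 0.05996 ≈ 0.267.

0.267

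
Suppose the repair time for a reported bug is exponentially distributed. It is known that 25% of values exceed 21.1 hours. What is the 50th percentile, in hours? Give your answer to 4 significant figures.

10.55

e^(−λ·21.1) = 0.25 ⇒ λ = −ln(0.25)/21.1 = 0.0657012.
50th percentile: 1 − e^(−λt) = 0.5, t = −ln(0.5)/λ = 10.55 hours.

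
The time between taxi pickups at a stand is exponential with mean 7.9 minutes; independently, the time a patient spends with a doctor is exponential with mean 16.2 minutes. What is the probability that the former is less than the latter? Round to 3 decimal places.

0.672

λ_1 = 1/7.9 = 0.126582, λ_2 = 1/16.2 = 0.0617284.
For independent exponentials, P(the former < the latter) = λ_1/(λ_1+λ_2) = 0.126582/0.188311 ≈ 0.672.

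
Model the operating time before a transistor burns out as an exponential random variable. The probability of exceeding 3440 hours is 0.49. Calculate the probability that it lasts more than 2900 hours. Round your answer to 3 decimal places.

0.548

e^(−λ·3440) = 0.49 ⇒ λ = −ln(0.49)/3440 = 0.000207369.
P(X > 2900) = e^(−0.000207369·2900) = e^(−0.60137) ≈ 0.548.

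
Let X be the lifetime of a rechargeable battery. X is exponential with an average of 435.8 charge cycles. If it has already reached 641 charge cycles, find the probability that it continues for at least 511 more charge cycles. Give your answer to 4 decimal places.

0.3096

The rate is λ = 1/435.8 = 0.00229463 per charge cycle.
By the memoryless property, P(X > 641+511 | X > 641) = P(X > 511).
P(X > 511) = e^(−1.1726) ≈ 0.3096.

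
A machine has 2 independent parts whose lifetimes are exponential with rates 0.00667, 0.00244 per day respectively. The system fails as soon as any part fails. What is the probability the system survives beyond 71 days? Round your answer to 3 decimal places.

The time to first failure is exponential with rate Σλ = 0.00667 + 0.00244 = 0.00911.
P(min > 71) = e^(−0.00911·71) = e^(−0.64681) ≈ 0.524.

0.524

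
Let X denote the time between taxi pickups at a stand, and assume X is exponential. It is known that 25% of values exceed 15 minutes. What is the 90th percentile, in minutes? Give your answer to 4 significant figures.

24.91

e^(−λ·15) = 0.25 ⇒ λ = −ln(0.25)/15 = 0.0924196.
90th percentile: 1 − e^(−λt) = 0.9, t = −ln(0.1)/λ = 24.9145 minutes.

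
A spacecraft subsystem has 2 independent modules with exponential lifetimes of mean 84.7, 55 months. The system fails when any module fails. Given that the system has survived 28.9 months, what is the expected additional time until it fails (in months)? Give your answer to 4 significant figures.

33.35

First-failure rate Σλ = 1/84.7 + 1/55 = 0.0299882.
By memorylessness the expected residual is 1/Σλ = 33.3465 months, regardless of the 28.9 already elapsed.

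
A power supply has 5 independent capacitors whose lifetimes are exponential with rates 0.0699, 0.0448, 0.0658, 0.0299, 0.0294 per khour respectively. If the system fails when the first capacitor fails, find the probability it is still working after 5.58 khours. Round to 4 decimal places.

0.2623

The time to first failure is exponential with rate Σλ = 0.0699 + 0.0448 + 0.0658 + 0.0299 + 0.0294 = 0.2398.
P(min > 5.58) = e^(−0.2398·5.58) = e^(−1.3381) ≈ 0.2623.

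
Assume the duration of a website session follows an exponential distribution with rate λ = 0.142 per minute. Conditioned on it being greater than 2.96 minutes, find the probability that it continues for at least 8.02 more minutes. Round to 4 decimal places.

The exponential is memoryless, so the remaining time is again Exp(λ): the condition X > 2.96 is irrelevant.
P(X > 8.02) = e^(−1.1388) ≈ 0.3202.

0.3202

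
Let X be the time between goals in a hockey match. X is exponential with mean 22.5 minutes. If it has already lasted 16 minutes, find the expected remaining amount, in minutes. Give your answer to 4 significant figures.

The rate is λ = 1/22.5 = 0.0444444 per minute.
By memorylessness, the remaining amount past any threshold is again Exp(λ) with mean 1/λ = 22.5 minutes.

22.50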